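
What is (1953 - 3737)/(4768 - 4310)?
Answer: -892/229 ≈ -3.8952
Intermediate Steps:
(1953 - 3737)/(4768 - 4310) = -1784/458 = -1784*1/458 = -892/229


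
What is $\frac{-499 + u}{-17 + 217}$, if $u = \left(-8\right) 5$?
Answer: $- \frac{539}{200} \approx -2.695$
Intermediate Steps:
$u = -40$
$\frac{-499 + u}{-17 + 217} = \frac{-499 - 40}{-17 + 217} = - \frac{539}{200}$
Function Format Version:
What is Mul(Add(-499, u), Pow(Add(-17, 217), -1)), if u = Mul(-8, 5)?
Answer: Rational(-539, 200) ≈ -2.6950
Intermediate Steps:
u = -40
Mul(Add(-499, u), Pow(Add(-17, 217), -1)) = Mul(Add(-499, -40), Pow(Add(-17, 217), -1)) = Mul(-539, Pow(200, -1)) = Mul(-539, Rational(1, 200)) = Rational(-539, 200)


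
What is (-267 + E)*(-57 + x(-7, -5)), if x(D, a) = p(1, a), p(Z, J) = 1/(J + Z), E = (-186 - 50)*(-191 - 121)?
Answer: -16800585/4 ≈ -4.2001e+6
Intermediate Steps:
E = 73632 (E = -236*(-312) = 73632)
x(D, a) = 1/(1 + a) (x(D, a) = 1/(a + 1) = 1/(1 + a))
(-267 + E)*(-57 + x(-7, -5)) = (-267 + 73632)*(-57 + 1/(1 - 5)) = 73365*(-57 + 1/(-4)) = 73365*(-57 - ¼) = 73365*(-229/4) = -16800585/4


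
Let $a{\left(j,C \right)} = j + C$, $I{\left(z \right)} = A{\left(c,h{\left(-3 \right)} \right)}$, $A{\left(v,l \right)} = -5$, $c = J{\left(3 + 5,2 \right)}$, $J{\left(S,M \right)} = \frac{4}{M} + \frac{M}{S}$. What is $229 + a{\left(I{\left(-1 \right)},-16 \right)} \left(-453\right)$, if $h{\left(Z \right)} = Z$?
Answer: $9742$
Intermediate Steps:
$c = \frac{9}{4}$ ($c = \frac{4}{2} + \frac{2}{3 + 5} = 4 \cdot \frac{1}{2} + \frac{2}{8} = 2 + 2 \cdot \frac{1}{8} = 2 + \frac{1}{4} = \frac{9}{4} \approx 2.25$)
$I{\left(z \right)} = -5$
$a{\left(j,C \right)} = C + j$
$229 + a{\left(I{\left(-1 \right)},-16 \right)} \left(-453\right) = 229 + \left(-16 - 5\right) \left(-453\right) = 229 - -9513 = 229 + 9513 = 9742$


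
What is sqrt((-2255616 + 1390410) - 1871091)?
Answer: 3*I*sqrt(304033) ≈ 1654.2*I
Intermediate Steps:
sqrt((-2255616 + 1390410) - 1871091) = sqrt(-865206 - 1871091) = sqrt(-2736297) = 3*I*sqrt(304033)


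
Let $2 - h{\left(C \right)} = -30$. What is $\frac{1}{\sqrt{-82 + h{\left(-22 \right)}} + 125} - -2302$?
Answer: $\frac{1443359}{627} - \frac{i \sqrt{2}}{3135} \approx 2302.0 - 0.0004511 i$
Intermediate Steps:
$h{\left(C \right)} = 32$ ($h{\left(C \right)} = 2 - -30 = 2 + 30 = 32$)
$\frac{1}{\sqrt{-82 + h{\left(-22 \right)}} + 125} - -2302 = \frac{1}{\sqrt{-82 + 32} + 125} - -2302 = \frac{1}{\sqrt{-50} + 125} + \left(-141 + 2443\right) = \frac{1}{5 i \sqrt{2} + 125} + 2302 = \frac{1}{125 + 5 i \sqrt{2}} + 2302 = 2302 + \frac{1}{125 + 5 i \sqrt{2}}$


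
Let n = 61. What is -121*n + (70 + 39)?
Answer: -7272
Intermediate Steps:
-121*n + (70 + 39) = -121*61 + (70 + 39) = -7381 + 109 = -7272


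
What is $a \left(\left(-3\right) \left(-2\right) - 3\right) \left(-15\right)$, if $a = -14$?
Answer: $630$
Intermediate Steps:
$a \left(\left(-3\right) \left(-2\right) - 3\right) \left(-15\right) = - 14 \left(\left(-3\right) \left(-2\right) - 3\right) \left(-15\right) = - 14 \left(6 - 3\right) \left(-15\right) = \left(-14\right) 3 \left(-15\right) = \left(-42\right) \left(-15\right) = 630$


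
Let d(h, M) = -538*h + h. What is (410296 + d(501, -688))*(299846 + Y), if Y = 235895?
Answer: 75678237919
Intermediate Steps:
d(h, M) = -537*h
(410296 + d(501, -688))*(299846 + Y) = (410296 - 537*501)*(299846 + 235895) = (410296 - 269037)*535741 = 141259*535741 = 75678237919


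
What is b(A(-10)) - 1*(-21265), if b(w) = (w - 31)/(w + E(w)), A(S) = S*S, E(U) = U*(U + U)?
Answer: 142475523/6700 ≈ 21265.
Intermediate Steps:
E(U) = 2*U**2 (E(U) = U*(2*U) = 2*U**2)
A(S) = S**2
b(w) = (-31 + w)/(w + 2*w**2) (b(w) = (w - 31)/(w + 2*w**2) = (-31 + w)/(w + 2*w**2))
b(A(-10)) - 1*(-21265) = (-31 + (-10)**2)/(((-10)**2)*(1 + 2*(-10)**2)) - 1*(-21265) = (-31 + 100)/(100*(1 + 2*100)) + 21265 = (1/100)*69/(1 + 200) + 21265 = (1/100)*69/201 + 21265 = (1/100)*(1/201)*69 + 21265 = 23/6700 + 21265 = 142475523/6700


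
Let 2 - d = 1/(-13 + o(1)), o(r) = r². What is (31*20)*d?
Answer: 3875/3 ≈ 1291.7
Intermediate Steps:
d = 25/12 (d = 2 - 1/(-13 + 1²) = 2 - 1/(-13 + 1) = 2 - 1/(-12) = 2 - 1*(-1/12) = 2 + 1/12 = 25/12 ≈ 2.0833)
(31*20)*d = (31*20)*(25/12) = 620*(25/12) = 3875/3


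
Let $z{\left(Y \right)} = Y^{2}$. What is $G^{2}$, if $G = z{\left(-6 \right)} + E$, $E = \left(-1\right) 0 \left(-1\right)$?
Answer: $1296$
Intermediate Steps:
$E = 0$ ($E = 0 \left(-1\right) = 0$)
$G = 36$ ($G = \left(-6\right)^{2} + 0 = 36 + 0 = 36$)
$G^{2} = 36^{2} = 1296$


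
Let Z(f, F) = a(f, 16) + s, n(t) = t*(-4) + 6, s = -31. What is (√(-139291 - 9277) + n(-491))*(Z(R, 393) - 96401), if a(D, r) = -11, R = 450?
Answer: -189992710 - 1350202*I*√758 ≈ -1.8999e+8 - 3.7174e+7*I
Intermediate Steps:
n(t) = 6 - 4*t (n(t) = -4*t + 6 = 6 - 4*t)
Z(f, F) = -42 (Z(f, F) = -11 - 31 = -42)
(√(-139291 - 9277) + n(-491))*(Z(R, 393) - 96401) = (√(-139291 - 9277) + (6 - 4*(-491)))*(-42 - 96401) = (√(-148568) + (6 + 1964))*(-96443) = (14*I*√758 + 1970)*(-96443) = (1970 + 14*I*√758)*(-96443) = -189992710 - 1350202*I*√758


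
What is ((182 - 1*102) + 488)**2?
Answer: 322624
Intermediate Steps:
((182 - 1*102) + 488)**2 = ((182 - 102) + 488)**2 = (80 + 488)**2 = 568**2 = 322624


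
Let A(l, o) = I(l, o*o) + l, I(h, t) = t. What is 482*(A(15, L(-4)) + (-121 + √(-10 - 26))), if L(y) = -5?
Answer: -39042 + 2892*I ≈ -39042.0 + 2892.0*I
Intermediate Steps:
A(l, o) = l + o² (A(l, o) = o*o + l = o² + l = l + o²)
482*(A(15, L(-4)) + (-121 + √(-10 - 26))) = 482*((15 + (-5)²) + (-121 + √(-10 - 26))) = 482*((15 + 25) + (-121 + √(-36))) = 482*(40 + (-121 + 6*I)) = 482*(-81 + 6*I) = -39042 + 2892*I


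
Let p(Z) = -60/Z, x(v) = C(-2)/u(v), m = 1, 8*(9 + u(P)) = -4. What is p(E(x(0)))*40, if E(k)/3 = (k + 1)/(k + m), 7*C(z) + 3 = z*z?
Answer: -800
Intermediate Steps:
u(P) = -19/2 (u(P) = -9 + (⅛)*(-4) = -9 - ½ = -19/2)
C(z) = -3/7 + z²/7 (C(z) = -3/7 + (z*z)/7 = -3/7 + z²/7)
x(v) = -2/133 (x(v) = (-3/7 + (⅐)*(-2)²)/(-19/2) = (-3/7 + (⅐)*4)*(-2/19) = (-3/7 + 4/7)*(-2/19) = (⅐)*(-2/19) = -2/133)
E(k) = 3 (E(k) = 3*((k + 1)/(k + 1)) = 3*((1 + k)/(1 + k)) = 3*1 = 3)
p(E(x(0)))*40 = -60/3*40 = -60*⅓*40 = -20*40 = -800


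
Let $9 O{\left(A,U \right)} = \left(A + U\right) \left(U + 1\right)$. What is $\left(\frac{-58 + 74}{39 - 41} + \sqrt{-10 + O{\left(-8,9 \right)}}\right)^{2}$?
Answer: $\frac{496}{9} - \frac{64 i \sqrt{5}}{3} \approx 55.111 - 47.703 i$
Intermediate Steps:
$O{\left(A,U \right)} = \frac{\left(1 + U\right) \left(A + U\right)}{9}$ ($O{\left(A,U \right)} = \frac{\left(A + U\right) \left(U + 1\right)}{9} = \frac{\left(A + U\right) \left(1 + U\right)}{9} = \frac{\left(1 + U\right) \left(A + U\right)}{9}$)
$\left(\frac{-58 + 74}{39 - 41} + \sqrt{-10 + O{\left(-8,9 \right)}}\right)^{2} = \left(\frac{-58 + 74}{39 - 41} + \sqrt{-10 + \left(\frac{1}{9} \left(-8\right) + \frac{1}{9} \cdot 9 + \frac{9^{2}}{9} + \frac{1}{9} \left(-8\right) 9\right)}\right)^{2} = \left(\frac{16}{-2} + \sqrt{-10 + \left(- \frac{8}{9} + 1 + \frac{1}{9} \cdot 81 - 8\right)}\right)^{2} = \left(16 \left(- \frac{1}{2}\right) + \sqrt{-10 + \left(- \frac{8}{9} + 1 + 9 - 8\right)}\right)^{2} = \left(-8 + \sqrt{-10 + \frac{10}{9}}\right)^{2} = \left(-8 + \sqrt{- \frac{80}{9}}\right)^{2} = \left(-8 + \frac{4 i \sqrt{5}}{3}\right)^{2}$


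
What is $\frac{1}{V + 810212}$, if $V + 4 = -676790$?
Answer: $\frac{1}{133418} \approx 7.4952 \cdot 10^{-6}$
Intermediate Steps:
$V = -676794$ ($V = -4 - 676790 = -676794$)
$\frac{1}{V + 810212} = \frac{1}{-676794 + 810212} = \frac{1}{133418}$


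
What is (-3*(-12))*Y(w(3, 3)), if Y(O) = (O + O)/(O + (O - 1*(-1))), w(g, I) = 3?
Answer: 216/7 ≈ 30.857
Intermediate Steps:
Y(O) = 2*O/(1 + 2*O) (Y(O) = (2*O)/(O + (O + 1)) = (2*O)/(O + (1 + O)) = (2*O)/(1 + 2*O) = 2*O/(1 + 2*O))
(-3*(-12))*Y(w(3, 3)) = (-3*(-12))*(2*3/(1 + 2*3)) = 36*(2*3/(1 + 6)) = 36*(2*3/7) = 36*(2*3*(1/7)) = 36*(6/7) = 216/7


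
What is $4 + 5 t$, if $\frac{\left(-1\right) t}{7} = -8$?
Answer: $284$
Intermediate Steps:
$t = 56$ ($t = \left(-7\right) \left(-8\right) = 56$)
$4 + 5 t = 4 + 5 \cdot 56 = 4 + 280 = 284$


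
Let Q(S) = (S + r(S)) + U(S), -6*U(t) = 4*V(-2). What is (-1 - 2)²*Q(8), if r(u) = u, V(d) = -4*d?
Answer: 96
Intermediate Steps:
U(t) = -16/3 (U(t) = -2*(-4*(-2))/3 = -2*8/3 = -⅙*32 = -16/3)
Q(S) = -16/3 + 2*S (Q(S) = (S + S) - 16/3 = 2*S - 16/3 = -16/3 + 2*S)
(-1 - 2)²*Q(8) = (-1 - 2)²*(-16/3 + 2*8) = (-3)²*(-16/3 + 16) = 9*(32/3) = 96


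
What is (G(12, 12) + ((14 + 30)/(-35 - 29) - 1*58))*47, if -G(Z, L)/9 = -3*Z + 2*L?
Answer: 37083/16 ≈ 2317.7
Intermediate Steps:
G(Z, L) = -18*L + 27*Z (G(Z, L) = -9*(-3*Z + 2*L) = -18*L + 27*Z)
(G(12, 12) + ((14 + 30)/(-35 - 29) - 1*58))*47 = ((-18*12 + 27*12) + ((14 + 30)/(-35 - 29) - 1*58))*47 = ((-216 + 324) + (44/(-64) - 58))*47 = (108 + (44*(-1/64) - 58))*47 = (108 + (-11/16 - 58))*47 = (108 - 939/16)*47 = (789/16)*47 = 37083/16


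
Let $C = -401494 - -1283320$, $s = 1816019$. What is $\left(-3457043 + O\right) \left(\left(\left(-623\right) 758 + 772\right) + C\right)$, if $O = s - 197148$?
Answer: $-754319614608$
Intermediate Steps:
$O = 1618871$ ($O = 1816019 - 197148 = 1618871$)
$C = 881826$ ($C = -401494 + 1283320 = 881826$)
$\left(-3457043 + O\right) \left(\left(\left(-623\right) 758 + 772\right) + C\right) = \left(-3457043 + 1618871\right) \left(\left(\left(-623\right) 758 + 772\right) + 881826\right) = - 1838172 \left(\left(-472234 + 772\right) + 881826\right) = - 1838172 \left(-471462 + 881826\right) = \left(-1838172\right) 410364 = -754319614608$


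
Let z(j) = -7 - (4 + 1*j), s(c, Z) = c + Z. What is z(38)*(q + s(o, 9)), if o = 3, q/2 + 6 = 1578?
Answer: -154644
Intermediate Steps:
q = 3144 (q = -12 + 2*1578 = -12 + 3156 = 3144)
s(c, Z) = Z + c
z(j) = -11 - j (z(j) = -7 - (4 + j) = -7 + (-4 - j) = -11 - j)
z(38)*(q + s(o, 9)) = (-11 - 1*38)*(3144 + (9 + 3)) = (-11 - 38)*(3144 + 12) = -49*3156 = -154644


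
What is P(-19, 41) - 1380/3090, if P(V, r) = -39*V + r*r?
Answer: 249420/103 ≈ 2421.6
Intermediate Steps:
P(V, r) = r**2 - 39*V (P(V, r) = -39*V + r**2 = r**2 - 39*V)
P(-19, 41) - 1380/3090 = (41**2 - 39*(-19)) - 1380/3090 = (1681 + 741) - 1380*1/3090 = 2422 - 46/103 = 249420/103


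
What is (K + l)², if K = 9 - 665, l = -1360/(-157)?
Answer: 10329063424/24649 ≈ 4.1905e+5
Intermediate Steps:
l = 1360/157 (l = -1360*(-1/157) = 1360/157 ≈ 8.6624)
K = -656
(K + l)² = (-656 + 1360/157)² = (-101632/157)² = 10329063424/24649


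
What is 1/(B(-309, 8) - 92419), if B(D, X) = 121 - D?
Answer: -1/91989 ≈ -1.0871e-5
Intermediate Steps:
1/(B(-309, 8) - 92419) = 1/((121 - 1*(-309)) - 92419) = 1/((121 + 309) - 92419) = 1/(430 - 92419) = 1/(-91989) = -1/91989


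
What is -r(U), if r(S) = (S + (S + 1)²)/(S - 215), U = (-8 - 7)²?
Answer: -51301/10 ≈ -5130.1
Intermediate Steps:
U = 225 (U = (-15)² = 225)
r(S) = (S + (1 + S)²)/(-215 + S)
-r(U) = -(225 + (1 + 225)²)/(-215 + 225) = -(225 + 226²)/10 = -(225 + 51076)/10 = -51301/10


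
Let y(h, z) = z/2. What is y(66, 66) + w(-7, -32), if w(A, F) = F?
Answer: 1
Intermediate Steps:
y(h, z) = z/2 (y(h, z) = z*(½) = z/2)
y(66, 66) + w(-7, -32) = (½)*66 - 32 = 33 - 32 = 1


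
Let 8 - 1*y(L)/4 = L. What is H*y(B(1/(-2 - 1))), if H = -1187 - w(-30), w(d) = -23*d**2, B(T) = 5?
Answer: 234156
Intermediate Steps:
y(L) = 32 - 4*L
H = 19513 (H = -1187 - (-23)*(-30)**2 = -1187 - (-23)*900 = -1187 - 1*(-20700) = -1187 + 20700 = 19513)
H*y(B(1/(-2 - 1))) = 19513*(32 - 4*5) = 19513*(32 - 20) = 19513*12 = 234156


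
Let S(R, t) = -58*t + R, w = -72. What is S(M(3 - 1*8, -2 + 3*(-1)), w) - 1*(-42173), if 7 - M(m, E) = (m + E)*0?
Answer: 46356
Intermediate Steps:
M(m, E) = 7 (M(m, E) = 7 - (m + E)*0 = 7 - (E + m)*0 = 7 - 1*0 = 7 + 0 = 7)
S(R, t) = R - 58*t
S(M(3 - 1*8, -2 + 3*(-1)), w) - 1*(-42173) = (7 - 58*(-72)) - 1*(-42173) = (7 + 4176) + 42173 = 4183 + 42173 = 46356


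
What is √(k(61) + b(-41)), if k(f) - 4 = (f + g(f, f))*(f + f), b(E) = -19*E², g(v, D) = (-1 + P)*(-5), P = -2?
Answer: I*√22663 ≈ 150.54*I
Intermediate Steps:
g(v, D) = 15 (g(v, D) = (-1 - 2)*(-5) = -3*(-5) = 15)
k(f) = 4 + 2*f*(15 + f) (k(f) = 4 + (f + 15)*(f + f) = 4 + (15 + f)*(2*f) = 4 + 2*f*(15 + f))
√(k(61) + b(-41)) = √((4 + 2*61² + 30*61) - 19*(-41)²) = √((4 + 2*3721 + 1830) - 19*1681) = √((4 + 7442 + 1830) - 31939) = √(9276 - 31939) = √(-22663) = I*√22663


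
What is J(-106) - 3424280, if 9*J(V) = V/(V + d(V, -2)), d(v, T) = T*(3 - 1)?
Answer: -1695018547/495 ≈ -3.4243e+6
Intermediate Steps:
d(v, T) = 2*T (d(v, T) = T*2 = 2*T)
J(V) = V/(9*(-4 + V)) (J(V) = (V/(V + 2*(-2)))/9 = (V/(V - 4))/9 = (V/(-4 + V))/9 = V/(9*(-4 + V)))
J(-106) - 3424280 = (1/9)*(-106)/(-4 - 106) - 3424280 = (1/9)*(-106)/(-110) - 3424280 = (1/9)*(-106)*(-1/110) - 3424280 = 53/495 - 3424280 = -1695018547/495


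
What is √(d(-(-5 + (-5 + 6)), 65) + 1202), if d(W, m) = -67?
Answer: √1135 ≈ 33.690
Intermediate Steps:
√(d(-(-5 + (-5 + 6)), 65) + 1202) = √(-67 + 1202) = √1135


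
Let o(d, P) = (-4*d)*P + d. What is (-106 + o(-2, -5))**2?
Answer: 21904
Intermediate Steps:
o(d, P) = d - 4*P*d (o(d, P) = -4*P*d + d = d - 4*P*d)
(-106 + o(-2, -5))**2 = (-106 - 2*(1 - 4*(-5)))**2 = (-106 - 2*(1 + 20))**2 = (-106 - 2*21)**2 = (-106 - 42)**2 = (-148)**2 = 21904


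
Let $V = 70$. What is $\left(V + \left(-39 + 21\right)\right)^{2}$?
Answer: $2704$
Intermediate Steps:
$\left(V + \left(-39 + 21\right)\right)^{2} = \left(70 + \left(-39 + 21\right)\right)^{2} = \left(70 - 18\right)^{2} = 52^{2} = 2704$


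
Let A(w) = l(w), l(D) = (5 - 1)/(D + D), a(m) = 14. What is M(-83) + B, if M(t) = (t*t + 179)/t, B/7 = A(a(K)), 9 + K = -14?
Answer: -6985/83 ≈ -84.157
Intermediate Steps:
K = -23 (K = -9 - 14 = -23)
l(D) = 2/D (l(D) = 4/((2*D)) = 4*(1/(2*D)) = 2/D)
A(w) = 2/w
B = 1 (B = 7*(2/14) = 7*(2*(1/14)) = 7*(⅐) = 1)
M(t) = (179 + t²)/t (M(t) = (t² + 179)/t = (179 + t²)/t)
M(-83) + B = (-83 + 179/(-83)) + 1 = (-83 + 179*(-1/83)) + 1 = (-83 - 179/83) + 1 = -7068/83 + 1 = -6985/83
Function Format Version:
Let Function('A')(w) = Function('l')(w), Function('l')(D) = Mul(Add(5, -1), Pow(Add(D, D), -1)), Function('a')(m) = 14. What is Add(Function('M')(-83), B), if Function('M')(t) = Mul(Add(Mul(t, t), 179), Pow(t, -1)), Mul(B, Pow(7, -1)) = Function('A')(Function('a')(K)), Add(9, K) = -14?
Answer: Rational(-6985, 83) ≈ -84.157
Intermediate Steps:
K = -23 (K = Add(-9, -14) = -23)
Function('l')(D) = Mul(2, Pow(D, -1)) (Function('l')(D) = Mul(4, Pow(Mul(2, D), -1)) = Mul(4, Mul(Rational(1, 2), Pow(D, -1))) = Mul(2, Pow(D, -1)))
Function('A')(w) = Mul(2, Pow(w, -1))
B = 1 (B = Mul(7, Mul(2, Pow(14, -1))) = Mul(7, Mul(2, Rational(1, 14))) = Mul(7, Rational(1, 7)) = 1)
Function('M')(t) = Mul(Pow(t, -1), Add(179, Pow(t, 2))) (Function('M')(t) = Mul(Add(Pow(t, 2), 179), Pow(t, -1)) = Mul(Add(179, Pow(t, 2)), Pow(t, -1)) = Mul(Pow(t, -1), Add(179, Pow(t, 2))))
Add(Function('M')(-83), B) = Add(Add(-83, Mul(179, Pow(-83, -1))), 1) = Add(Add(-83, Mul(179, Rational(-1, 83))), 1) = Add(Add(-83, Rational(-179, 83)), 1) = Add(Rational(-7068, 83), 1) = Rational(-6985, 83)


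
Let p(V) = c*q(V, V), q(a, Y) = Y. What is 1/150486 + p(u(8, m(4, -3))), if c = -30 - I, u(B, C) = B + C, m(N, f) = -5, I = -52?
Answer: 9932077/150486 ≈ 66.000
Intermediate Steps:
c = 22 (c = -30 - 1*(-52) = -30 + 52 = 22)
p(V) = 22*V
1/150486 + p(u(8, m(4, -3))) = 1/150486 + 22*(8 - 5) = 1/150486 + 22*3 = 1/150486 + 66 = 9932077/150486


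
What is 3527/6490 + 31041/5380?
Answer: 4408627/698324 ≈ 6.3132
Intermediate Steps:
3527/6490 + 31041/5380 = 4408627/698324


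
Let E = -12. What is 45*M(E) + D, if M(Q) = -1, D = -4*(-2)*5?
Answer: -5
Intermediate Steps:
D = 40 (D = 8*5 = 40)
45*M(E) + D = 45*(-1) + 40 = -45 + 40 = -5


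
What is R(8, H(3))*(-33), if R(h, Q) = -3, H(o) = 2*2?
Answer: 99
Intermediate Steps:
H(o) = 4
R(8, H(3))*(-33) = -3*(-33) = 99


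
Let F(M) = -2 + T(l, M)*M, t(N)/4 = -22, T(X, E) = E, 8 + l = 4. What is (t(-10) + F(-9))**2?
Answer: 81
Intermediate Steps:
l = -4 (l = -8 + 4 = -4)
t(N) = -88 (t(N) = 4*(-22) = -88)
F(M) = -2 + M**2 (F(M) = -2 + M*M = -2 + M**2)
(t(-10) + F(-9))**2 = (-88 + (-2 + (-9)**2))**2 = (-88 + (-2 + 81))**2 = (-88 + 79)**2 = (-9)**2 = 81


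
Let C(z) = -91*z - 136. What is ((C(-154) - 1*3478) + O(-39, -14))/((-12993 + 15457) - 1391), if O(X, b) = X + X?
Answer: 10322/1073 ≈ 9.6198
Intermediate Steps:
C(z) = -136 - 91*z
O(X, b) = 2*X
((C(-154) - 1*3478) + O(-39, -14))/((-12993 + 15457) - 1391) = (((-136 - 91*(-154)) - 1*3478) + 2*(-39))/((-12993 + 15457) - 1391) = (((-136 + 14014) - 3478) - 78)/(2464 - 1391) = ((13878 - 3478) - 78)/1073 = (10400 - 78)*(1/1073) = 10322*(1/1073) = 10322/1073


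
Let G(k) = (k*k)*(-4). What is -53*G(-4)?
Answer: 3392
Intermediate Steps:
G(k) = -4*k**2 (G(k) = k**2*(-4) = -4*k**2)
-53*G(-4) = -(-212)*(-4)**2 = -(-212)*16 = -53*(-64) = 3392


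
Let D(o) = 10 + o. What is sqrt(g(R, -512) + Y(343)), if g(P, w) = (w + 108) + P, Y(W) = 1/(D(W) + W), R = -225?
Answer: I*sqrt(76174242)/348 ≈ 25.08*I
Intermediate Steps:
Y(W) = 1/(10 + 2*W) (Y(W) = 1/((10 + W) + W) = 1/(10 + 2*W))
g(P, w) = 108 + P + w (g(P, w) = (108 + w) + P = 108 + P + w)
sqrt(g(R, -512) + Y(343)) = sqrt((108 - 225 - 512) + 1/(2*(5 + 343))) = sqrt(-629 + (1/2)/348) = sqrt(-629 + (1/2)*(1/348)) = sqrt(-629 + 1/696) = sqrt(-437783/696) = I*sqrt(76174242)/348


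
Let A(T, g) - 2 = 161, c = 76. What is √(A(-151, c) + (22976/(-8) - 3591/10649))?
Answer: 6*I*√8534502613/10649 ≈ 52.051*I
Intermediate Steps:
A(T, g) = 163 (A(T, g) = 2 + 161 = 163)
√(A(-151, c) + (22976/(-8) - 3591/10649)) = √(163 + (22976/(-8) - 3591/10649)) = √(163 + (22976*(-⅛) - 3591*1/10649)) = √(163 + (-2872 - 3591/10649)) = √(163 - 30587519/10649) = √(-28851732/10649) = 6*I*√8534502613/10649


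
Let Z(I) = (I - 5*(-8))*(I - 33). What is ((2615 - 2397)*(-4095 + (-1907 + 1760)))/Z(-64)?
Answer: -77063/194 ≈ -397.23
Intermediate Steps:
Z(I) = (-33 + I)*(40 + I) (Z(I) = (I + 40)*(-33 + I) = (40 + I)*(-33 + I) = (-33 + I)*(40 + I))
((2615 - 2397)*(-4095 + (-1907 + 1760)))/Z(-64) = ((2615 - 2397)*(-4095 + (-1907 + 1760)))/(-1320 + (-64)**2 + 7*(-64)) = (218*(-4095 - 147))/(-1320 + 4096 - 448) = (218*(-4242))/2328 = -924756*1/2328 = -77063/194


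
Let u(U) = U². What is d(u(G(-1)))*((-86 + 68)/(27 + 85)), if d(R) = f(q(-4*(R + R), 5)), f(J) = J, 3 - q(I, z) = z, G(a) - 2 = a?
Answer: 9/28 ≈ 0.32143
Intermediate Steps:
G(a) = 2 + a
q(I, z) = 3 - z
d(R) = -2 (d(R) = 3 - 1*5 = 3 - 5 = -2)
d(u(G(-1)))*((-86 + 68)/(27 + 85)) = -2*(-86 + 68)/(27 + 85) = -(-36)/112 = -2*(-9/56) = 9/28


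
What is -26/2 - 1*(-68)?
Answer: 55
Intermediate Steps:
-26/2 - 1*(-68) = (½)*(-26) + 68 = -13 + 68 = 55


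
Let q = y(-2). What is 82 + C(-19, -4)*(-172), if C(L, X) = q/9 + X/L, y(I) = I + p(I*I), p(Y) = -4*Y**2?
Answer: 74506/57 ≈ 1307.1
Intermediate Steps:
y(I) = I - 4*I**4
q = -66 (q = -2 - 4*(-2)**4 = -2 - 4*16 = -2 - 64 = -66)
C(L, X) = -22/3 + X/L (C(L, X) = -66/9 + X/L = -66*1/9 + X/L = -22/3 + X/L)
82 + C(-19, -4)*(-172) = 82 + (-22/3 - 4/(-19))*(-172) = 82 + (-22/3 - 4*(-1/19))*(-172) = 82 + (-22/3 + 4/19)*(-172) = 82 - 406/57*(-172) = 82 + 69832/57 = 74506/57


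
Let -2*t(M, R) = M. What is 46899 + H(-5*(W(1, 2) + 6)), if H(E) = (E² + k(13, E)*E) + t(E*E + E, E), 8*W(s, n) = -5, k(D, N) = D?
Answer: 6006297/128 ≈ 46924.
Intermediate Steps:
W(s, n) = -5/8 (W(s, n) = (⅛)*(-5) = -5/8)
t(M, R) = -M/2
H(E) = E²/2 + 25*E/2 (H(E) = (E² + 13*E) - (E*E + E)/2 = (E² + 13*E) - (E² + E)/2 = (E² + 13*E) - (E + E²)/2 = (E² + 13*E) + (-E/2 - E²/2) = E²/2 + 25*E/2)
46899 + H(-5*(W(1, 2) + 6)) = 46899 + (-5*(-5/8 + 6))*(25 - 5*(-5/8 + 6))/2 = 46899 + (-5*43/8)*(25 - 5*43/8)/2 = 46899 + (½)*(-215/8)*(25 - 215/8) = 46899 + (½)*(-215/8)*(-15/8) = 46899 + 3225/128 = 6006297/128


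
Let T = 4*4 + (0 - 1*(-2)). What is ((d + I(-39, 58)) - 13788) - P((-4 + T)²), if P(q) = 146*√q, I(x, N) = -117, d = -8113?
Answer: -24062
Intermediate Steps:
T = 18 (T = 16 + (0 + 2) = 16 + 2 = 18)
((d + I(-39, 58)) - 13788) - P((-4 + T)²) = ((-8113 - 117) - 13788) - 146*√((-4 + 18)²) = (-8230 - 13788) - 146*√(14²) = -22018 - 146*√196 = -22018 - 146*14 = -22018 - 1*2044 = -22018 - 2044 = -24062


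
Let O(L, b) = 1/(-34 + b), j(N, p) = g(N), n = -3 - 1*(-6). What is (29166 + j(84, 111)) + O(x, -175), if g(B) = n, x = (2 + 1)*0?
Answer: 6096320/209 ≈ 29169.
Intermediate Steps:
n = 3 (n = -3 + 6 = 3)
x = 0 (x = 3*0 = 0)
g(B) = 3
j(N, p) = 3
(29166 + j(84, 111)) + O(x, -175) = (29166 + 3) + 1/(-34 - 175) = 29169 + 1/(-209) = 29169 - 1/209 = 6096320/209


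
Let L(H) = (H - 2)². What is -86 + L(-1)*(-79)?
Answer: -797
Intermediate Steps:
L(H) = (-2 + H)²
-86 + L(-1)*(-79) = -86 + (-2 - 1)²*(-79) = -86 + (-3)²*(-79) = -86 + 9*(-79) = -86 - 711 = -797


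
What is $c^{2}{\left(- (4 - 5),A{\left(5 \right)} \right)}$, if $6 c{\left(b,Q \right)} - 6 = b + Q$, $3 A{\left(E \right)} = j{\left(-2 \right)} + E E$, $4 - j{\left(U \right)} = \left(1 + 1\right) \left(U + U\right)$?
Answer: $\frac{841}{81} \approx 10.383$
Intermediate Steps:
$j{\left(U \right)} = 4 - 4 U$ ($j{\left(U \right)} = 4 - \left(1 + 1\right) \left(U + U\right) = 4 - 2 \cdot 2 U = 4 - 4 U$)
$A{\left(E \right)} = 4 + \frac{E^{2}}{3}$ ($A{\left(E \right)} = \frac{\left(4 - -8\right) + E E}{3} = \frac{\left(4 + 8\right) + E^{2}}{3} = \frac{12 + E^{2}}{3} = 4 + \frac{E^{2}}{3}$)
$c{\left(b,Q \right)} = 1 + \frac{Q}{6} + \frac{b}{6}$ ($c{\left(b,Q \right)} = 1 + \frac{b + Q}{6} = 1 + \frac{Q + b}{6} = 1 + \left(\frac{Q}{6} + \frac{b}{6}\right) = 1 + \frac{Q}{6} + \frac{b}{6}$)
$c^{2}{\left(- (4 - 5),A{\left(5 \right)} \right)} = \left(1 + \frac{4 + \frac{5^{2}}{3}}{6} + \frac{\left(-1\right) \left(4 - 5\right)}{6}\right)^{2} = \left(1 + \frac{4 + \frac{1}{3} \cdot 25}{6} + \frac{\left(-1\right) \left(-1\right)}{6}\right)^{2} = \left(1 + \frac{4 + \frac{25}{3}}{6} + \frac{1}{6} \cdot 1\right)^{2} = \left(1 + \frac{1}{6} \cdot \frac{37}{3} + \frac{1}{6}\right)^{2} = \left(1 + \frac{37}{18} + \frac{1}{6}\right)^{2} = \left(\frac{29}{9}\right)^{2} = \frac{841}{81}$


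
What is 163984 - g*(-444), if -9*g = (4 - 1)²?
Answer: 163540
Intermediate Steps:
g = -1 (g = -(4 - 1)²/9 = -⅑*3² = -⅑*9 = -1)
163984 - g*(-444) = 163984 - (-1)*(-444) = 163984 - 1*444 = 163984 - 444 = 163540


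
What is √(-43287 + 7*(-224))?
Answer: I*√44855 ≈ 211.79*I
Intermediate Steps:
√(-43287 + 7*(-224)) = √(-43287 - 1568) = √(-44855) = I*√44855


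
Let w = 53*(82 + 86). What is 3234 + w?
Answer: 12138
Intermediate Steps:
w = 8904 (w = 53*168 = 8904)
3234 + w = 3234 + 8904 = 12138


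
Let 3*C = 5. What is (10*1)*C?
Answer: 50/3 ≈ 16.667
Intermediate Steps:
C = 5/3 (C = (⅓)*5 = 5/3 ≈ 1.6667)
(10*1)*C = (10*1)*(5/3) = 10*(5/3) = 50/3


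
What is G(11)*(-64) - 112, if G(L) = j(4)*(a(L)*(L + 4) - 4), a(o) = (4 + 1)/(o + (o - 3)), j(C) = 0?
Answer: -112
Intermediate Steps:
a(o) = 5/(-3 + 2*o) (a(o) = 5/(o + (-3 + o)) = 5/(-3 + 2*o))
G(L) = 0 (G(L) = 0*((5/(-3 + 2*L))*(L + 4) - 4) = 0*((5/(-3 + 2*L))*(4 + L) - 4) = 0*(5*(4 + L)/(-3 + 2*L) - 4) = 0*(-4 + 5*(4 + L)/(-3 + 2*L)) = 0)
G(11)*(-64) - 112 = 0*(-64) - 112 = 0 - 112 = -112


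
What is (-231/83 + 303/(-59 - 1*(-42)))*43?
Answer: -1250268/1411 ≈ -886.09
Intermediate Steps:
(-231/83 + 303/(-59 - 1*(-42)))*43 = (-231*1/83 + 303/(-59 + 42))*43 = (-231/83 + 303/(-17))*43 = (-231/83 + 303*(-1/17))*43 = (-231/83 - 303/17)*43 = -29076/1411*43 = -1250268/1411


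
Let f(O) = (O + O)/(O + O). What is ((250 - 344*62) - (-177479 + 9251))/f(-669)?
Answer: 147150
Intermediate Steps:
f(O) = 1 (f(O) = (2*O)/((2*O)) = (2*O)*(1/(2*O)) = 1)
((250 - 344*62) - (-177479 + 9251))/f(-669) = ((250 - 344*62) - (-177479 + 9251))/1 = ((250 - 21328) - 1*(-168228))*1 = (-21078 + 168228)*1 = 147150*1 = 147150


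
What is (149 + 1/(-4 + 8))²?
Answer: 356409/16 ≈ 22276.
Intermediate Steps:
(149 + 1/(-4 + 8))² = (149 + 1/4)² = (149 + ¼)² = (597/4)² = 356409/16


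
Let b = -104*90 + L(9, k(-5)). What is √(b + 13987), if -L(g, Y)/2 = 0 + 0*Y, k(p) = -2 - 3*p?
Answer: √4627 ≈ 68.022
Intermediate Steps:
L(g, Y) = 0 (L(g, Y) = -2*(0 + 0*Y) = -2*(0 + 0) = -2*0 = 0)
b = -9360 (b = -104*90 + 0 = -9360 + 0 = -9360)
√(b + 13987) = √(-9360 + 13987) = √4627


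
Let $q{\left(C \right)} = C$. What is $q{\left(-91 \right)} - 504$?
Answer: $-595$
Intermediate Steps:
$q{\left(-91 \right)} - 504 = -91 - 504 = -595$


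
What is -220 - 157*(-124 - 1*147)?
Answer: 42327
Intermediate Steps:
-220 - 157*(-124 - 1*147) = -220 - 157*(-124 - 147) = -220 - 157*(-271) = -220 + 42547 = 42327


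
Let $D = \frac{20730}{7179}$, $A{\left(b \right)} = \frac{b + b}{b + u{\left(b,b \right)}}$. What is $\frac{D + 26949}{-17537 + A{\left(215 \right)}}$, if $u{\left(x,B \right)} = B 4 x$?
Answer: $- \frac{55530941487}{36132756515} \approx -1.5369$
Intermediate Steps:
$u{\left(x,B \right)} = 4 B x$
$A{\left(b \right)} = \frac{2 b}{b + 4 b^{2}}$ ($A{\left(b \right)} = \frac{b + b}{b + 4 b b} = \frac{2 b}{b + 4 b^{2}}$)
$D = \frac{6910}{2393}$ ($D = 20730 \cdot \frac{1}{7179} = \frac{6910}{2393} \approx 2.8876$)
$\frac{D + 26949}{-17537 + A{\left(215 \right)}} = \frac{\frac{6910}{2393} + 26949}{-17537 + \frac{2}{1 + 4 \cdot 215}} = \frac{64495867}{2393 \left(-17537 + \frac{2}{1 + 860}\right)} = \frac{64495867}{2393 \left(-17537 + \frac{2}{861}\right)} = \frac{64495867}{2393 \left(- \frac{15099355}{861}\right)} = \frac{64495867}{2393} \left(- \frac{861}{15099355}\right) = - \frac{55530941487}{36132756515}$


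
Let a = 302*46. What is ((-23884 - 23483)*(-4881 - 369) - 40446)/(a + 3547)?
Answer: 82878768/5813 ≈ 14257.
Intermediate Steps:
a = 13892
((-23884 - 23483)*(-4881 - 369) - 40446)/(a + 3547) = ((-23884 - 23483)*(-4881 - 369) - 40446)/(13892 + 3547) = (-47367*(-5250) - 40446)/17439 = (248676750 - 40446)*(1/17439) = 248636304*(1/17439) = 82878768/5813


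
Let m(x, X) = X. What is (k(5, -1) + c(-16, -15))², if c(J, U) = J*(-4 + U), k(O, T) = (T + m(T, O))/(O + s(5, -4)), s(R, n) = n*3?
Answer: 4511376/49 ≈ 92069.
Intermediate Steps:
s(R, n) = 3*n
k(O, T) = (O + T)/(-12 + O) (k(O, T) = (T + O)/(O + 3*(-4)) = (O + T)/(O - 12) = (O + T)/(-12 + O))
(k(5, -1) + c(-16, -15))² = ((5 - 1)/(-12 + 5) - 16*(-4 - 15))² = (4/(-7) - 16*(-19))² = (-⅐*4 + 304)² = (-4/7 + 304)² = (2124/7)² = 4511376/49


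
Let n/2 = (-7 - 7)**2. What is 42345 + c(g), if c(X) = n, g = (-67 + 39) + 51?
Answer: 42737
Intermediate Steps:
n = 392 (n = 2*(-7 - 7)**2 = 2*(-14)**2 = 2*196 = 392)
g = 23 (g = -28 + 51 = 23)
c(X) = 392
42345 + c(g) = 42345 + 392 = 42737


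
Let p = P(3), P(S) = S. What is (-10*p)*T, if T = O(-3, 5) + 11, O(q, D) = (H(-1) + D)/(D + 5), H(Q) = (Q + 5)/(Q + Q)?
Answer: -339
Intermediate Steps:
H(Q) = (5 + Q)/(2*Q) (H(Q) = (5 + Q)/((2*Q)) = (5 + Q)*(1/(2*Q)) = (5 + Q)/(2*Q))
p = 3
O(q, D) = (-2 + D)/(5 + D) (O(q, D) = ((½)*(5 - 1)/(-1) + D)/(D + 5) = ((½)*(-1)*4 + D)/(5 + D) = (-2 + D)/(5 + D))
T = 113/10 (T = (-2 + 5)/(5 + 5) + 11 = 3/10 + 11 = 113/10 ≈ 11.300)
(-10*p)*T = -10*3*(113/10) = -30*113/10 = -339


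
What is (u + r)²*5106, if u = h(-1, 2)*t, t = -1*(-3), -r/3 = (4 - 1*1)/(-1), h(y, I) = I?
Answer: 1148850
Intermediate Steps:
r = 9 (r = -3*(4 - 1*1)/(-1) = -3*(4 - 1)*(-1) = -9*(-1) = -3*(-3) = 9)
t = 3
u = 6 (u = 2*3 = 6)
(u + r)²*5106 = (6 + 9)²*5106 = 15²*5106 = 225*5106 = 1148850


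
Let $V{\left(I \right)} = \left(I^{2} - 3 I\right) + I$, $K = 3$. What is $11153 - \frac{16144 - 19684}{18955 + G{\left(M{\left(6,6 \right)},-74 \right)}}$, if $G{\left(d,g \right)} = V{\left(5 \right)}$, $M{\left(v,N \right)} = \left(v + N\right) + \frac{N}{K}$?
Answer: $\frac{21157595}{1897} \approx 11153.0$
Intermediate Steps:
$M{\left(v,N \right)} = v + \frac{4 N}{3}$ ($M{\left(v,N \right)} = \left(v + N\right) + \frac{N}{3} = \left(N + v\right) + N \frac{1}{3} = \left(N + v\right) + \frac{N}{3} = v + \frac{4 N}{3}$)
$V{\left(I \right)} = I^{2} - 2 I$
$G{\left(d,g \right)} = 15$ ($G{\left(d,g \right)} = 5 \left(-2 + 5\right) = 5 \cdot 3 = 15$)
$11153 - \frac{16144 - 19684}{18955 + G{\left(M{\left(6,6 \right)},-74 \right)}} = 11153 - \frac{16144 - 19684}{18955 + 15} = 11153 - - \frac{3540}{18970} = 11153 - \left(-3540\right) \frac{1}{18970} = 11153 - - \frac{354}{1897} = 11153 + \frac{354}{1897} = \frac{21157595}{1897}$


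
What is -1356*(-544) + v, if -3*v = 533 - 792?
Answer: 2213251/3 ≈ 7.3775e+5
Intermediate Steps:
v = 259/3 (v = -(533 - 792)/3 = -⅓*(-259) = 259/3 ≈ 86.333)
-1356*(-544) + v = -1356*(-544) + 259/3 = 737664 + 259/3 = 2213251/3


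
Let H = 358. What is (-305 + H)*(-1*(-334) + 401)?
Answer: 38955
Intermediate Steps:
(-305 + H)*(-1*(-334) + 401) = (-305 + 358)*(-1*(-334) + 401) = 53*(334 + 401) = 53*735 = 38955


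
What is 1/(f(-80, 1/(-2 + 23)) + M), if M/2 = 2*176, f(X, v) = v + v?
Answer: 21/14786 ≈ 0.0014203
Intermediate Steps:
f(X, v) = 2*v
M = 704 (M = 2*(2*176) = 2*352 = 704)
1/(f(-80, 1/(-2 + 23)) + M) = 1/(2/(-2 + 23) + 704) = 1/(2/21 + 704) = 1/(14786/21) = 21/14786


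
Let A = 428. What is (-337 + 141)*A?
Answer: -83888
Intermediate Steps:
(-337 + 141)*A = (-337 + 141)*428 = -196*428 = -83888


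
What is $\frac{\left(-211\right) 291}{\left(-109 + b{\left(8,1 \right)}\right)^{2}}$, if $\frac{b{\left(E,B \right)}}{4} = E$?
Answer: $- \frac{61401}{5929} \approx -10.356$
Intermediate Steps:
$b{\left(E,B \right)} = 4 E$
$\frac{\left(-211\right) 291}{\left(-109 + b{\left(8,1 \right)}\right)^{2}} = \frac{\left(-211\right) 291}{\left(-109 + 4 \cdot 8\right)^{2}} = - \frac{61401}{\left(-109 + 32\right)^{2}} = - \frac{61401}{\left(-77\right)^{2}} = - \frac{61401}{5929}$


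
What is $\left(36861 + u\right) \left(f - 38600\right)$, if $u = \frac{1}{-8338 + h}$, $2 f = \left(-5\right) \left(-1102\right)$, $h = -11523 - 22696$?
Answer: $- \frac{56229821231720}{42557} \approx -1.3213 \cdot 10^{9}$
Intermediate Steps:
$h = -34219$
$f = 2755$ ($f = \frac{\left(-5\right) \left(-1102\right)}{2} = \frac{1}{2} \cdot 5510 = 2755$)
$u = - \frac{1}{42557}$ ($u = \frac{1}{-8338 - 34219} = \frac{1}{-42557} = - \frac{1}{42557} \approx -2.3498 \cdot 10^{-5}$)
$\left(36861 + u\right) \left(f - 38600\right) = \left(36861 - \frac{1}{42557}\right) \left(2755 - 38600\right) = \frac{1568693576}{42557} \left(-35845\right) = - \frac{56229821231720}{42557}$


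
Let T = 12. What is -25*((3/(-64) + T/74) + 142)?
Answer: -8413225/2368 ≈ -3552.9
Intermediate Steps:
-25*((3/(-64) + T/74) + 142) = -25*((3/(-64) + 12/74) + 142) = -25*((3*(-1/64) + 12*(1/74)) + 142) = -25*((-3/64 + 6/37) + 142) = -25*(273/2368 + 142) = -25*336529/2368 = -8413225/2368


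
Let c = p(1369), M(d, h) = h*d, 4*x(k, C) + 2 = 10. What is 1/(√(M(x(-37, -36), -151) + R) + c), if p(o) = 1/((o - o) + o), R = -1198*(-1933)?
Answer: -1369/4339492352551 + 3748322*√578858/4339492352551 ≈ 0.00065718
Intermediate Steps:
x(k, C) = 2 (x(k, C) = -½ + (¼)*10 = -½ + 5/2 = 2)
M(d, h) = d*h
R = 2315734
p(o) = 1/o (p(o) = 1/(0 + o) = 1/o)
c = 1/1369 ≈ 0.00073046
1/(√(M(x(-37, -36), -151) + R) + c) = 1/(√(2*(-151) + 2315734) + 1/1369) = 1/(√(-302 + 2315734) + 1/1369) = 1/(√2315432 + 1/1369) = 1/(2*√578858 + 1/1369) = 1/(1/1369 + 2*√578858)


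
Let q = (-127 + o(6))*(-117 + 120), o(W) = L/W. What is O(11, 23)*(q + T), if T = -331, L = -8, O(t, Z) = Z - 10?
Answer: -9308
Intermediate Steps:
O(t, Z) = -10 + Z
o(W) = -8/W
q = -385 (q = (-127 - 8/6)*(-117 + 120) = (-127 - 8*1/6)*3 = (-127 - 4/3)*3 = -385/3*3 = -385)
O(11, 23)*(q + T) = (-10 + 23)*(-385 - 331) = 13*(-716) = -9308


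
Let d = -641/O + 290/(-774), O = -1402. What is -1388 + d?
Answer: -753047935/542574 ≈ -1387.9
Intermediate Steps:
d = 44777/542574 (d = -641/(-1402) + 290/(-774) = -641*(-1/1402) + 290*(-1/774) = 641/1402 - 145/387 = 44777/542574 ≈ 0.082527)
-1388 + d = -1388 + 44777/542574 = -753047935/542574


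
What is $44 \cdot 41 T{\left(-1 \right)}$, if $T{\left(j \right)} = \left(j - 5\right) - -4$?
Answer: $-3608$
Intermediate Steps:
$T{\left(j \right)} = -1 + j$ ($T{\left(j \right)} = \left(-5 + j\right) + 4 = -1 + j$)
$44 \cdot 41 T{\left(-1 \right)} = 44 \cdot 41 \left(-1 - 1\right) = 1804 \left(-2\right) = -3608$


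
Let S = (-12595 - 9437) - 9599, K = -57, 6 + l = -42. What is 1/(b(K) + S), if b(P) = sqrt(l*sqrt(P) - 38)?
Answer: 1/(-31631 + sqrt(2)*sqrt(-19 - 24*I*sqrt(57))) ≈ -3.1627e-5 + 1.42e-8*I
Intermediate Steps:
l = -48 (l = -6 - 42 = -48)
S = -31631 (S = -22032 - 9599 = -31631)
b(P) = sqrt(-38 - 48*sqrt(P)) (b(P) = sqrt(-48*sqrt(P) - 38) = sqrt(-38 - 48*sqrt(P)))
1/(b(K) + S) = 1/(sqrt(-38 - 48*I*sqrt(57)) - 31631) = 1/(-31631 + sqrt(-38 - 48*I*sqrt(57)))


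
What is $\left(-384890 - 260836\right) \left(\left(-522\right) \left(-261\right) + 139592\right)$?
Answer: $-178113185484$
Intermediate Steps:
$\left(-384890 - 260836\right) \left(\left(-522\right) \left(-261\right) + 139592\right) = - 645726 \left(136242 + 139592\right) = \left(-645726\right) 275834 = -178113185484$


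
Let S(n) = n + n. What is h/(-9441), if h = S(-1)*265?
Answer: 530/9441 ≈ 0.056138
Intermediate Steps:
S(n) = 2*n
h = -530 (h = (2*(-1))*265 = -2*265 = -530)
h/(-9441) = -530/(-9441) = -530*(-1/9441) = 530/9441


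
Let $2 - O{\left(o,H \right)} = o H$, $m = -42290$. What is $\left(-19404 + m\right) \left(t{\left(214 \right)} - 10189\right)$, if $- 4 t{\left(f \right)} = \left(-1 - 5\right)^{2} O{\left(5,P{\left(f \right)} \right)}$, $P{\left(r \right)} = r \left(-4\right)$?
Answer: $3006163538$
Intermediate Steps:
$P{\left(r \right)} = - 4 r$
$O{\left(o,H \right)} = 2 - H o$ ($O{\left(o,H \right)} = 2 - o H = 2 - H o$)
$t{\left(f \right)} = -18 - 180 f$ ($t{\left(f \right)} = - \frac{\left(-1 - 5\right)^{2} \left(2 - - 4 f 5\right)}{4} = - \frac{\left(-6\right)^{2} \left(2 + 20 f\right)}{4} = - \frac{36 \left(2 + 20 f\right)}{4} = - \frac{72 + 720 f}{4} = -18 - 180 f$)
$\left(-19404 + m\right) \left(t{\left(214 \right)} - 10189\right) = \left(-19404 - 42290\right) \left(\left(-18 - 38520\right) - 10189\right) = - 61694 \left(\left(-18 - 38520\right) - 10189\right) = - 61694 \left(-38538 - 10189\right) = \left(-61694\right) \left(-48727\right) = 3006163538$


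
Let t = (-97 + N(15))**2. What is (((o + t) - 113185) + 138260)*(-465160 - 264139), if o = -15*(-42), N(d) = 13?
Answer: -23892564539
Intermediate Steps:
o = 630
t = 7056 (t = (-97 + 13)**2 = (-84)**2 = 7056)
(((o + t) - 113185) + 138260)*(-465160 - 264139) = (((630 + 7056) - 113185) + 138260)*(-465160 - 264139) = ((7686 - 113185) + 138260)*(-729299) = (-105499 + 138260)*(-729299) = 32761*(-729299) = -23892564539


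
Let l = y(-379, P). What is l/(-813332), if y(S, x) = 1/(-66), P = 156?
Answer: 1/53679912 ≈ 1.8629e-8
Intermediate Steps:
y(S, x) = -1/66
l = -1/66 ≈ -0.015152
l/(-813332) = -1/66/(-813332) = -1/66*(-1/813332) = 1/53679912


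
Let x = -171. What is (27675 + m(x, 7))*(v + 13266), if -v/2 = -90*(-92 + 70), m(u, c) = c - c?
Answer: 257543550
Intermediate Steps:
m(u, c) = 0
v = -3960 (v = -(-180)*(-92 + 70) = -(-180)*(-22) = -2*1980 = -3960)
(27675 + m(x, 7))*(v + 13266) = (27675 + 0)*(-3960 + 13266) = 27675*9306 = 257543550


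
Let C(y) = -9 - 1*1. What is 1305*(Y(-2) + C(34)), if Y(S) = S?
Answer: -15660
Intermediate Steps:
C(y) = -10 (C(y) = -9 - 1 = -10)
1305*(Y(-2) + C(34)) = 1305*(-2 - 10) = 1305*(-12) = -15660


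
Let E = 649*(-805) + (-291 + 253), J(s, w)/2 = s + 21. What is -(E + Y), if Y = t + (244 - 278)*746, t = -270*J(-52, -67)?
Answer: 531107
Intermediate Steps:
J(s, w) = 42 + 2*s (J(s, w) = 2*(s + 21) = 2*(21 + s) = 42 + 2*s)
t = 16740 (t = -270*(42 + 2*(-52)) = -270*(42 - 104) = -270*(-62) = 16740)
E = -522483 (E = -522445 - 38 = -522483)
Y = -8624 (Y = 16740 + (244 - 278)*746 = 16740 - 34*746 = 16740 - 25364 = -8624)
-(E + Y) = -(-522483 - 8624) = -1*(-531107) = 531107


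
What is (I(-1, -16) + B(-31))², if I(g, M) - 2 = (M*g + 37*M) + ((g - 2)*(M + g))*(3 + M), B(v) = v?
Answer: 1607824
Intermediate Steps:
I(g, M) = 2 + 37*M + M*g + (-2 + g)*(3 + M)*(M + g) (I(g, M) = 2 + ((M*g + 37*M) + ((g - 2)*(M + g))*(3 + M)) = 2 + ((37*M + M*g) + ((-2 + g)*(M + g))*(3 + M)) = 2 + ((37*M + M*g) + (-2 + g)*(3 + M)*(M + g)) = 2 + (37*M + M*g + (-2 + g)*(3 + M)*(M + g)) = 2 + 37*M + M*g + (-2 + g)*(3 + M)*(M + g))
(I(-1, -16) + B(-31))² = ((2 - 6*(-1) - 2*(-16)² + 3*(-1)² + 31*(-16) - 16*(-1)² - 1*(-16)² + 2*(-16)*(-1)) - 31)² = ((2 + 6 - 2*256 + 3*1 - 496 - 16*1 - 1*256 + 32) - 31)² = ((2 + 6 - 512 + 3 - 496 - 16 - 256 + 32) - 31)² = (-1237 - 31)² = (-1268)² = 1607824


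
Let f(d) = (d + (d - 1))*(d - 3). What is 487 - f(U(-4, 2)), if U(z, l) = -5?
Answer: 399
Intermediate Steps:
f(d) = (-1 + 2*d)*(-3 + d) (f(d) = (d + (-1 + d))*(-3 + d) = (-1 + 2*d)*(-3 + d))
487 - f(U(-4, 2)) = 487 - (3 - 7*(-5) + 2*(-5)²) = 487 - (3 + 35 + 2*25) = 487 - (3 + 35 + 50) = 487 - 1*88 = 487 - 88 = 399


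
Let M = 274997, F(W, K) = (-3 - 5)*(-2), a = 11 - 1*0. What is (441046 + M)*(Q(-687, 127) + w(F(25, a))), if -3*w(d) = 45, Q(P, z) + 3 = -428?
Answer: -319355178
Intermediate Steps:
a = 11 (a = 11 + 0 = 11)
Q(P, z) = -431 (Q(P, z) = -3 - 428 = -431)
F(W, K) = 16 (F(W, K) = -8*(-2) = 16)
w(d) = -15 (w(d) = -⅓*45 = -15)
(441046 + M)*(Q(-687, 127) + w(F(25, a))) = (441046 + 274997)*(-431 - 15) = 716043*(-446) = -319355178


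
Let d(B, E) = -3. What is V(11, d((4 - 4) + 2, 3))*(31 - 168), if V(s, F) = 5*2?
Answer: -1370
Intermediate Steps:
V(s, F) = 10
V(11, d((4 - 4) + 2, 3))*(31 - 168) = 10*(31 - 168) = 10*(-137) = -1370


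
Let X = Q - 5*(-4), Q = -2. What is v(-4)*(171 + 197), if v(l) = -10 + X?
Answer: 2944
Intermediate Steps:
X = 18 (X = -2 - 5*(-4) = -2 + 20 = 18)
v(l) = 8 (v(l) = -10 + 18 = 8)
v(-4)*(171 + 197) = 8*(171 + 197) = 8*368 = 2944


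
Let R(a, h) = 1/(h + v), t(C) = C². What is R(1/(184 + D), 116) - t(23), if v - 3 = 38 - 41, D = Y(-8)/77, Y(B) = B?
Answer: -61363/116 ≈ -528.99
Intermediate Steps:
D = -8/77 ≈ -0.10390
v = 0 (v = 3 + (38 - 41) = 3 - 3 = 0)
R(a, h) = 1/h (R(a, h) = 1/(h + 0) = 1/h)
R(1/(184 + D), 116) - t(23) = 1/116 - 1*23² = 1/116 - 1*529 = 1/116 - 529 = -61363/116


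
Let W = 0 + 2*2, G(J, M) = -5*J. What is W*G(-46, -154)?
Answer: 920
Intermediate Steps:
W = 4 (W = 0 + 4 = 4)
W*G(-46, -154) = 4*(-5*(-46)) = 4*230 = 920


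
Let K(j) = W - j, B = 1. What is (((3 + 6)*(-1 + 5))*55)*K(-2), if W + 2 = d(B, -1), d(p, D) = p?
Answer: 1980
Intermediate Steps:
W = -1 (W = -2 + 1 = -1)
K(j) = -1 - j
(((3 + 6)*(-1 + 5))*55)*K(-2) = (((3 + 6)*(-1 + 5))*55)*(-1 - 1*(-2)) = ((9*4)*55)*(-1 + 2) = (36*55)*1 = 1980*1 = 1980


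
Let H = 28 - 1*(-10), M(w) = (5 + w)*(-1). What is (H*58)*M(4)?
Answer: -19836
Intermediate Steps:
M(w) = -5 - w
H = 38 (H = 28 + 10 = 38)
(H*58)*M(4) = (38*58)*(-5 - 1*4) = 2204*(-5 - 4) = 2204*(-9) = -19836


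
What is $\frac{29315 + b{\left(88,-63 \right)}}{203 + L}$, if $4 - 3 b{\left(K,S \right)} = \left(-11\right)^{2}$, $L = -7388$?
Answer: $- \frac{29276}{7185} \approx -4.0746$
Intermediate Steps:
$b{\left(K,S \right)} = -39$ ($b{\left(K,S \right)} = \frac{4}{3} - \frac{\left(-11\right)^{2}}{3} = \frac{4}{3} - \frac{121}{3} = -39$)
$\frac{29315 + b{\left(88,-63 \right)}}{203 + L} = \frac{29315 - 39}{203 - 7388} = \frac{29276}{-7185} = 29276 \left(- \frac{1}{7185}\right) = - \frac{29276}{7185}$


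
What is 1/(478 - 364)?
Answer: 1/114 ≈ 0.0087719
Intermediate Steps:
1/(478 - 364) = 1/114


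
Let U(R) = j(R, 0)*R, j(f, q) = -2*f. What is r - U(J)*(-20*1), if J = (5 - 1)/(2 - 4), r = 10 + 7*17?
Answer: -31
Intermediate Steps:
r = 129 (r = 10 + 119 = 129)
J = -2 (J = 4/(-2) = 4*(-1/2) = -2)
U(R) = -2*R**2 (U(R) = (-2*R)*R = -2*R**2)
r - U(J)*(-20*1) = 129 - (-2*(-2)**2)*(-20*1) = 129 - (-2*4)*(-20) = 129 - (-8)*(-20) = 129 - 1*160 = 129 - 160 = -31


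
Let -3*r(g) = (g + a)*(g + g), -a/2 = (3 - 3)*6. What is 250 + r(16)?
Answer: 238/3 ≈ 79.333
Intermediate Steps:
a = 0 (a = -2*(3 - 3)*6 = -0*6 = -2*0 = 0)
r(g) = -2*g²/3 (r(g) = -(g + 0)*(g + g)/3 = -g*2*g/3 = -2*g²/3)
250 + r(16) = 250 - ⅔*16² = 250 - ⅔*256 = 250 - 512/3 = 238/3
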